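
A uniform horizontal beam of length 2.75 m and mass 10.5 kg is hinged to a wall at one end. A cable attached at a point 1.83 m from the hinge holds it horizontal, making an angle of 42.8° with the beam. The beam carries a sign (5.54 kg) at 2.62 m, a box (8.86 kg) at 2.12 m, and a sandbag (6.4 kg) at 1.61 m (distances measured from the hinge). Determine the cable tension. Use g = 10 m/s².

Taking torques about the hinge:
Beam weight: 10.5 × 10 = 105 N down at 1.375 m → arm 1.375 m, τ = 105 × 1.375 = 144.4 N·m clockwise.
Sign: 5.54 × 10 = 55.4 N down at 2.62 m → arm 2.62 m, τ = 55.4 × 2.62 = 145.1 N·m clockwise.
Box: 8.86 × 10 = 88.6 N down at 2.12 m → arm 2.12 m, τ = 88.6 × 2.12 = 187.8 N·m clockwise.
Sandbag: 6.4 × 10 = 64 N down at 1.61 m → arm 1.61 m, τ = 64 × 1.61 = 103 N·m clockwise.
Total clockwise load moment = 580.3 N·m.
The cable tension T acts at 1.83 m; only its component perpendicular to the beam, T sinθ, produces torque. sin 42.8° = 0.6794.
Setting net torque to zero: T × 1.83 × 0.6794 = 580.3 → T = 580.3 / 1.243 = 467 N.

T ≈ 467 N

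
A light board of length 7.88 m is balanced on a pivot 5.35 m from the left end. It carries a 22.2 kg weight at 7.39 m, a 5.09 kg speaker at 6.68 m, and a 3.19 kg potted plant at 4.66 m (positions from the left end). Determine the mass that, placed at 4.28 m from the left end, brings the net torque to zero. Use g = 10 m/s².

m ≈ 46.6 kg

Choose the pivot (at 5.35 m from the left end) as the axis so the support reaction has zero arm there.
Weight: 22.2 × 10 = 222 N down at 7.39 m → arm 2.04 m, τ = 222 × 2.04 = 452.9 N·m clockwise.
Speaker: 5.09 × 10 = 50.9 N down at 6.68 m → arm 1.33 m, τ = 50.9 × 1.33 = 67.7 N·m clockwise.
Potted plant: 3.19 × 10 = 31.9 N down at 4.66 m → arm 0.69 m, τ = 31.9 × 0.69 = 22.01 N·m counterclockwise.
Net moment of known loads = 498.6 N·m clockwise.
An unknown mass m at 4.28 m has arm 1.07 m; its moment is m·g·1.07 counterclockwise.
Στ = 0 ⇒ m × 10 × 1.07 = 498.6 ⇒ m = 498.6 / (10 × 1.07) = 46.6 kg.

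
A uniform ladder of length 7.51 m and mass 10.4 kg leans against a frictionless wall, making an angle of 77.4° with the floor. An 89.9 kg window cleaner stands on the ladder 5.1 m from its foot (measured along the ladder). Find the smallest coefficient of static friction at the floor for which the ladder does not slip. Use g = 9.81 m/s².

μ_min ≈ 0.148

Taking torques about the foot of the ladder:
Ladder weight 10.4×9.81 = 102 N acts at 3.755 m along the ladder; its horizontal arm is 3.755·cos77.4° = 0.8191 m → τ = 83.55 N·m clockwise.
Window cleaner: 89.9×9.81 = 881.9 N at 5.1 m → arm 1.113 m → τ = 981.6 N·m clockwise.
Wall normal N acts horizontally at the top; its moment arm is the height L sinθ = 7.51·sin77.4° = 7.329 m, counterclockwise.
Στ = 0 ⇒ N × 7.329 = 1065 ⇒ N = 145.3 N.
ΣFx = 0 ⇒ f = N_wall = 145.3 N. ΣFy = 0 ⇒ N_floor = 983.9 N.
μ_min = f / N_floor = 145.3 / 983.9 = 0.148.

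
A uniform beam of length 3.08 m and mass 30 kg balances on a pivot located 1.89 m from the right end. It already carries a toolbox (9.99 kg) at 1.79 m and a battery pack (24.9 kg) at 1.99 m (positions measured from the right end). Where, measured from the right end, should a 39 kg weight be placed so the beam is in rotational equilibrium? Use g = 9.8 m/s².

Take moments about the pivot (at 1.89 m from the right end).
Beam weight: 30 × 9.8 = 294 N down at 1.54 m → arm 0.35 m, τ = 294 × 0.35 = 102.9 N·m clockwise.
Toolbox: 9.99 × 9.8 = 97.9 N down at 1.79 m → arm 0.1 m, τ = 97.9 × 0.1 = 9.79 N·m clockwise.
Battery pack: 24.9 × 9.8 = 244 N down at 1.99 m → arm 0.1 m, τ = 244 × 0.1 = 24.4 N·m counterclockwise.
Net moment of existing loads = 88.29 N·m clockwise.
The weight weighs 39 × 9.8 = 382.2 N and must supply an equal counterclockwise moment, so its lever arm about the pivot is 88.29 / 382.2 = 0.231 m.
That puts it at 1.89 + 0.231 = 2.12 m from the right end.

x ≈ 2.12 m from the right end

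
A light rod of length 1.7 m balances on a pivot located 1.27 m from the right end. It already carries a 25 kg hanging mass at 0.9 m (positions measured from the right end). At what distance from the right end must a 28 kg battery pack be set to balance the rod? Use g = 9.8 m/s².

About the pivot (at 1.27 m from the right end):
Hanging mass: 25 × 9.8 = 245 N down at 0.9 m → arm 0.37 m, τ = 245 × 0.37 = 90.65 N·m clockwise.
Net moment of existing loads = 90.65 N·m clockwise.
The battery pack weighs 28 × 9.8 = 274.4 N and must supply an equal counterclockwise moment, so its lever arm about the pivot is 90.65 / 274.4 = 0.33 m.
That puts it at 1.27 + 0.33 = 1.6 m from the right end.

x ≈ 1.6 m from the right end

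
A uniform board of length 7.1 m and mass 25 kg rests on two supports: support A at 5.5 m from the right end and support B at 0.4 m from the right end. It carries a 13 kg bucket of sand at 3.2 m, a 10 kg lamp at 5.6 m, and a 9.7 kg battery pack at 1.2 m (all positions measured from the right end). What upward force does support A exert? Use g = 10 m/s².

Taking torques about support B:
Beam weight: 25 × 10 = 250 N down at 3.55 m → arm 3.15 m, τ = 250 × 3.15 = 787.5 N·m counterclockwise.
Bucket of sand: 13 × 10 = 130 N down at 3.2 m → arm 2.8 m, τ = 130 × 2.8 = 364 N·m counterclockwise.
Lamp: 10 × 10 = 100 N down at 5.6 m → arm 5.2 m, τ = 100 × 5.2 = 520 N·m counterclockwise.
Battery pack: 9.7 × 10 = 97 N down at 1.2 m → arm 0.8 m, τ = 97 × 0.8 = 77.6 N·m counterclockwise.
Net load moment about support B = 1749 N·m counterclockwise.
Reaction R at support A is upward at 5.5 m, arm 5.1 m → moment R × 5.1 clockwise.
Setting net torque to zero: R × 5.1 = 1749 → R = 343 N.

R_A ≈ 343 N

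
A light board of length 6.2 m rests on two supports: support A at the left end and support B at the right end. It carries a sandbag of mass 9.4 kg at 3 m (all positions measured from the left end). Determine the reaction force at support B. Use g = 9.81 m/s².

Sum moments about support A (its reaction then has zero moment arm).
Sandbag: 9.4 × 9.81 = 92.21 N down at 3 m → arm 3 m, τ = 92.21 × 3 = 276.6 N·m clockwise.
Net load moment about support A = 276.6 N·m clockwise.
Reaction R at support B is upward at 6.2 m, arm 6.2 m → moment R × 6.2 counterclockwise.
For rotational equilibrium, R × 6.2 = 276.6, so R = 44.6 N.

R_B ≈ 44.6 N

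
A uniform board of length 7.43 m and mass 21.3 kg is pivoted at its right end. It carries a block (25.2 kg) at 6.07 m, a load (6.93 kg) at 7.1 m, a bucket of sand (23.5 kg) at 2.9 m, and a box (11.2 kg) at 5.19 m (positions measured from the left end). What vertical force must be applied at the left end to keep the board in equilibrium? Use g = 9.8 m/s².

Take moments about the right end.
Beam weight: 21.3 × 9.8 = 208.7 N down at 3.715 m → arm 3.715 m, τ = 208.7 × 3.715 = 775.3 N·m counterclockwise.
Block: 25.2 × 9.8 = 247 N down at 6.07 m → arm 1.36 m, τ = 247 × 1.36 = 335.9 N·m counterclockwise.
Load: 6.93 × 9.8 = 67.91 N down at 7.1 m → arm 0.33 m, τ = 67.91 × 0.33 = 22.41 N·m counterclockwise.
Bucket of sand: 23.5 × 9.8 = 230.3 N down at 2.9 m → arm 4.53 m, τ = 230.3 × 4.53 = 1043 N·m counterclockwise.
Box: 11.2 × 9.8 = 109.8 N down at 5.19 m → arm 2.24 m, τ = 109.8 × 2.24 = 246 N·m counterclockwise.
Net moment of the loads = 2423 N·m counterclockwise.
The upward force F acts at the left end, arm 7.43 m, giving F × 7.43 clockwise.
Balancing moments: F × 7.43 = 2423, giving F = 2423 / 7.43 = 326 N.

F ≈ 326 N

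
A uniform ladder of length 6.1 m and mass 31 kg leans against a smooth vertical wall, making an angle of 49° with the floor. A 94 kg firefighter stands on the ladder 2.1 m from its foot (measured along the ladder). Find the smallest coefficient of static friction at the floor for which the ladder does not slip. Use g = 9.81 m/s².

μ_min ≈ 0.333

Taking torques about the foot of the ladder:
Ladder weight 31×9.81 = 304.1 N acts at 3.05 m along the ladder; its horizontal arm is 3.05·cos49° = 2.001 m → τ = 608.5 N·m clockwise.
Firefighter: 94×9.81 = 922.1 N at 2.1 m → arm 1.378 m → τ = 1271 N·m clockwise.
Wall normal N acts horizontally at the top; its moment arm is the height L sinθ = 6.1·sin49° = 4.604 m, counterclockwise.
For rotational equilibrium, N × 4.604 = 1880, so N = 408.3 N.
ΣFx = 0 ⇒ f = N_wall = 408.3 N. ΣFy = 0 ⇒ N_floor = 1226 N.
μ_min = f / N_floor = 408.3 / 1226 = 0.333.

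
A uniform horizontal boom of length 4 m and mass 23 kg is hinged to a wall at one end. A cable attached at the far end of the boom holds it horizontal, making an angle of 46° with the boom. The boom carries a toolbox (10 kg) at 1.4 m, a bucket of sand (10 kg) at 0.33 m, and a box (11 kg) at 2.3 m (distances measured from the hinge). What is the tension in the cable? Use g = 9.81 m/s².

T ≈ 302 N

Taking torques about the hinge:
Beam weight: 23 × 9.81 = 225.6 N down at 2 m → arm 2 m, τ = 225.6 × 2 = 451.2 N·m clockwise.
Toolbox: 10 × 9.81 = 98.1 N down at 1.4 m → arm 1.4 m, τ = 98.1 × 1.4 = 137.3 N·m clockwise.
Bucket of sand: 10 × 9.81 = 98.1 N down at 0.33 m → arm 0.33 m, τ = 98.1 × 0.33 = 32.37 N·m clockwise.
Box: 11 × 9.81 = 107.9 N down at 2.3 m → arm 2.3 m, τ = 107.9 × 2.3 = 248.2 N·m clockwise.
Total clockwise load moment = 869.1 N·m.
The cable tension T acts at 4 m; only its component perpendicular to the boom, T sinθ, produces torque. sin 46° = 0.7193.
Setting net torque to zero: T × 4 × 0.7193 = 869.1 → T = 869.1 / 2.877 = 302 N.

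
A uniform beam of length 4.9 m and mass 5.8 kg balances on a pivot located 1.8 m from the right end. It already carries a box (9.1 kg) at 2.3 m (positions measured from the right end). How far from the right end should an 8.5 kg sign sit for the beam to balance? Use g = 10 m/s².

Sum moments about the pivot (at 1.8 m from the right end) (the support reaction has zero arm there).
Beam weight: 5.8 × 10 = 58 N down at 2.45 m → arm 0.65 m, τ = 58 × 0.65 = 37.7 N·m counterclockwise.
Box: 9.1 × 10 = 91 N down at 2.3 m → arm 0.5 m, τ = 91 × 0.5 = 45.5 N·m counterclockwise.
Net moment of existing loads = 83.2 N·m counterclockwise.
The sign weighs 8.5 × 10 = 85 N and must supply an equal clockwise moment, so its lever arm about the pivot is 83.2 / 85 = 0.979 m.
That puts it at 1.8 − 0.979 = 0.821 m from the right end.

x ≈ 0.821 m from the right end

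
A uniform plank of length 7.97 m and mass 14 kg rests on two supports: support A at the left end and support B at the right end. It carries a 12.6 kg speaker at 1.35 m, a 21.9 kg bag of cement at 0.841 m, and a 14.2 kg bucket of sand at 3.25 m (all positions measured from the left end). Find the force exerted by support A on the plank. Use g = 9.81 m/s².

Taking torques about support B:
Beam weight: 14 × 9.81 = 137.3 N down at 3.985 m → arm 3.985 m, τ = 137.3 × 3.985 = 547.1 N·m counterclockwise.
Speaker: 12.6 × 9.81 = 123.6 N down at 1.35 m → arm 6.62 m, τ = 123.6 × 6.62 = 818.2 N·m counterclockwise.
Bag of cement: 21.9 × 9.81 = 214.8 N down at 0.841 m → arm 7.129 m, τ = 214.8 × 7.129 = 1531 N·m counterclockwise.
Bucket of sand: 14.2 × 9.81 = 139.3 N down at 3.25 m → arm 4.72 m, τ = 139.3 × 4.72 = 657.5 N·m counterclockwise.
Net load moment about support B = 3554 N·m counterclockwise.
Reaction R at support A is upward at 0 m, arm 7.97 m → moment R × 7.97 clockwise.
Balancing moments: R × 7.97 = 3554, giving R = 446 N.

R_A ≈ 446 N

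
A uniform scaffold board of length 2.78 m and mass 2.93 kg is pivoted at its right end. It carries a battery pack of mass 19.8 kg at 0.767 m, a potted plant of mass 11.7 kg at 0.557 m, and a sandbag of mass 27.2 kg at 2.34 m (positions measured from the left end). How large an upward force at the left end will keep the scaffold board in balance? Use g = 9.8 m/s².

F ≈ 289 N

Sum moments about the right end (the unknown pivot reaction has zero arm there).
Beam weight: 2.93 × 9.8 = 28.71 N down at 1.39 m → arm 1.39 m, τ = 28.71 × 1.39 = 39.91 N·m counterclockwise.
Battery pack: 19.8 × 9.8 = 194 N down at 0.767 m → arm 2.013 m, τ = 194 × 2.013 = 390.5 N·m counterclockwise.
Potted plant: 11.7 × 9.8 = 114.7 N down at 0.557 m → arm 2.223 m, τ = 114.7 × 2.223 = 255 N·m counterclockwise.
Sandbag: 27.2 × 9.8 = 266.6 N down at 2.34 m → arm 0.44 m, τ = 266.6 × 0.44 = 117.3 N·m counterclockwise.
Net moment of the loads = 802.7 N·m counterclockwise.
The upward force F acts at the left end, arm 2.78 m, giving F × 2.78 clockwise.
For rotational equilibrium, F × 2.78 = 802.7, so F = 802.7 / 2.78 = 289 N.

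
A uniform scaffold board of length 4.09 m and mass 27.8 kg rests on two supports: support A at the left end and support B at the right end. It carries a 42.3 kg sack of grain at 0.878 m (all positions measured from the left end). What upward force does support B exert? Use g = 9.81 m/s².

Choose support A as the axis so its reaction then has zero moment arm.
Beam weight: 27.8 × 9.81 = 272.7 N down at 2.045 m → arm 2.045 m, τ = 272.7 × 2.045 = 557.7 N·m clockwise.
Sack of grain: 42.3 × 9.81 = 415 N down at 0.878 m → arm 0.878 m, τ = 415 × 0.878 = 364.4 N·m clockwise.
Net load moment about support A = 922.1 N·m clockwise.
Reaction R at support B is upward at 4.09 m, arm 4.09 m → moment R × 4.09 counterclockwise.
Στ = 0 ⇒ R × 4.09 = 922.1 ⇒ R = 225 N.

R_B ≈ 225 N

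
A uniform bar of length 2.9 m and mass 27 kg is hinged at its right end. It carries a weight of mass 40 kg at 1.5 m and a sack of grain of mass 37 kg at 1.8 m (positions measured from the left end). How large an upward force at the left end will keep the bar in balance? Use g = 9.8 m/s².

F ≈ 459 N

About the right end:
Beam weight: 27 × 9.8 = 264.6 N down at 1.45 m → arm 1.45 m, τ = 264.6 × 1.45 = 383.7 N·m counterclockwise.
Weight: 40 × 9.8 = 392 N down at 1.5 m → arm 1.4 m, τ = 392 × 1.4 = 548.8 N·m counterclockwise.
Sack of grain: 37 × 9.8 = 362.6 N down at 1.8 m → arm 1.1 m, τ = 362.6 × 1.1 = 398.9 N·m counterclockwise.
Net moment of the loads = 1331 N·m counterclockwise.
The upward force F acts at the left end, arm 2.9 m, giving F × 2.9 clockwise.
For rotational equilibrium, F × 2.9 = 1331, so F = 1331 / 2.9 = 459 N.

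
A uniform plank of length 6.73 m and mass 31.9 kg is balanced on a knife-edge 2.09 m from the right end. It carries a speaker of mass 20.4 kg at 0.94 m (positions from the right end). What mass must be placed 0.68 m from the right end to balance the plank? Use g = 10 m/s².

m ≈ 12.2 kg

Take moments about the knife-edge (at 2.09 m from the right end).
Beam weight: 31.9 × 10 = 319 N down at 3.365 m → arm 1.275 m, τ = 319 × 1.275 = 406.7 N·m counterclockwise.
Speaker: 20.4 × 10 = 204 N down at 0.94 m → arm 1.15 m, τ = 204 × 1.15 = 234.6 N·m clockwise.
Net moment of known loads = 172.1 N·m counterclockwise.
An unknown mass m at 0.68 m has arm 1.41 m; its moment is m·g·1.41 clockwise.
Στ = 0 ⇒ m × 10 × 1.41 = 172.1 ⇒ m = 172.1 / (10 × 1.41) = 12.2 kg.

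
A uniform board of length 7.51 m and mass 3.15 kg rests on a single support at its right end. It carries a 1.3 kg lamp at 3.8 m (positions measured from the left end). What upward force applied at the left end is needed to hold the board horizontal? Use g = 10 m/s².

About the right end:
Beam weight: 3.15 × 10 = 31.5 N down at 3.755 m → arm 3.755 m, τ = 31.5 × 3.755 = 118.3 N·m counterclockwise.
Lamp: 1.3 × 10 = 13 N down at 3.8 m → arm 3.71 m, τ = 13 × 3.71 = 48.23 N·m counterclockwise.
Net moment of the loads = 166.5 N·m counterclockwise.
The upward force F acts at the left end, arm 7.51 m, giving F × 7.51 clockwise.
Balancing moments: F × 7.51 = 166.5, giving F = 166.5 / 7.51 = 22.2 N.

F ≈ 22.2 N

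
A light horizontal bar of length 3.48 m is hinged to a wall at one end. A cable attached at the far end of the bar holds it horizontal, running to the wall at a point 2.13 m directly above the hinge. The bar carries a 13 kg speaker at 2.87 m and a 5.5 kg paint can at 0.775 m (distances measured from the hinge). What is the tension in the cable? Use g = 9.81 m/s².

Take moments about the hinge.
Speaker: 13 × 9.81 = 127.5 N down at 2.87 m → arm 2.87 m, τ = 127.5 × 2.87 = 365.9 N·m clockwise.
Paint can: 5.5 × 9.81 = 53.96 N down at 0.775 m → arm 0.775 m, τ = 53.96 × 0.775 = 41.82 N·m clockwise.
Total clockwise load moment = 407.7 N·m.
The cable tension T acts at 3.48 m; only its component perpendicular to the bar, T sinθ, produces torque. sinθ = h/√(h²+d²) = 2.13/√(2.13²+3.48²) = 0.522.
For rotational equilibrium, T × 3.48 × 0.522 = 407.7, so T = 407.7 / 1.817 = 224 N.

T ≈ 224 N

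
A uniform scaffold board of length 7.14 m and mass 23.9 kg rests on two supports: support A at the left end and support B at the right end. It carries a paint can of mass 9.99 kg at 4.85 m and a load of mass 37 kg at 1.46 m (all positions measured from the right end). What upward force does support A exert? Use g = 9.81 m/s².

About support B:
Beam weight: 23.9 × 9.81 = 234.5 N down at 3.57 m → arm 3.57 m, τ = 234.5 × 3.57 = 837.2 N·m counterclockwise.
Paint can: 9.99 × 9.81 = 98 N down at 4.85 m → arm 4.85 m, τ = 98 × 4.85 = 475.3 N·m counterclockwise.
Load: 37 × 9.81 = 363 N down at 1.46 m → arm 1.46 m, τ = 363 × 1.46 = 530 N·m counterclockwise.
Net load moment about support B = 1842 N·m counterclockwise.
Reaction R at support A is upward at 7.14 m, arm 7.14 m → moment R × 7.14 clockwise.
Setting net torque to zero: R × 7.14 = 1842 → R = 258 N.

R_A ≈ 258 N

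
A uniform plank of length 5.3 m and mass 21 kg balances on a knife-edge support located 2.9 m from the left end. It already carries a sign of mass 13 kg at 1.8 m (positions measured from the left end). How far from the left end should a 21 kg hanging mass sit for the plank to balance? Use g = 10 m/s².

x ≈ 3.83 m from the left end

Taking torques about the knife-edge support (at 2.9 m from the left end):
Beam weight: 21 × 10 = 210 N down at 2.65 m → arm 0.25 m, τ = 210 × 0.25 = 52.5 N·m counterclockwise.
Sign: 13 × 10 = 130 N down at 1.8 m → arm 1.1 m, τ = 130 × 1.1 = 143 N·m counterclockwise.
Net moment of existing loads = 195.5 N·m counterclockwise.
The hanging mass weighs 21 × 10 = 210 N and must supply an equal clockwise moment, so its lever arm about the knife-edge support is 195.5 / 210 = 0.931 m.
That puts it at 2.9 + 0.931 = 3.83 m from the left end.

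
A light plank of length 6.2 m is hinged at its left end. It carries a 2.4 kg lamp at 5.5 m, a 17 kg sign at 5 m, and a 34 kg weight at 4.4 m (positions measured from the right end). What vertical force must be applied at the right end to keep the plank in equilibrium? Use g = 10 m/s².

Taking torques about the left end:
Lamp: 2.4 × 10 = 24 N down at 5.5 m → arm 0.7 m, τ = 24 × 0.7 = 16.8 N·m clockwise.
Sign: 17 × 10 = 170 N down at 5 m → arm 1.2 m, τ = 170 × 1.2 = 204 N·m clockwise.
Weight: 34 × 10 = 340 N down at 4.4 m → arm 1.8 m, τ = 340 × 1.8 = 612 N·m clockwise.
Net moment of the loads = 832.8 N·m clockwise.
The upward force F acts at the right end, arm 6.2 m, giving F × 6.2 counterclockwise.
For rotational equilibrium, F × 6.2 = 832.8, so F = 832.8 / 6.2 = 134 N.

F ≈ 134 N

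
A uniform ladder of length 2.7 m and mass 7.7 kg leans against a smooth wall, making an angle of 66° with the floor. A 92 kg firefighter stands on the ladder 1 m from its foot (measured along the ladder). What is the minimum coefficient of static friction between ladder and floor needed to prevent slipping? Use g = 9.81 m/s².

Take moments about the foot of the ladder.
Ladder weight 7.7×9.81 = 75.54 N acts at 1.35 m along the ladder; its horizontal arm is 1.35·cos66° = 0.5491 m → τ = 41.48 N·m clockwise.
Firefighter: 92×9.81 = 902.5 N at 1 m → arm 0.4067 m → τ = 367 N·m clockwise.
Wall normal N acts horizontally at the top; its moment arm is the height L sinθ = 2.7·sin66° = 2.467 m, counterclockwise.
Balancing moments: N × 2.467 = 408.5, giving N = 165.6 N.
ΣFx = 0 ⇒ f = N_wall = 165.6 N. ΣFy = 0 ⇒ N_floor = 978 N.
μ_min = f / N_floor = 165.6 / 978 = 0.169.

μ_min ≈ 0.169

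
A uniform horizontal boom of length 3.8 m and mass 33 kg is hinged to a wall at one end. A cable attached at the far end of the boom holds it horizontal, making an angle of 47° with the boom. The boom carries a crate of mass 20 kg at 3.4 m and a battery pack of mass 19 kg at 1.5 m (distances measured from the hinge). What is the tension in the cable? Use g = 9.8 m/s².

T ≈ 561 N

Choose the hinge as the axis so the unknown hinge reaction has zero arm there.
Beam weight: 33 × 9.8 = 323.4 N down at 1.9 m → arm 1.9 m, τ = 323.4 × 1.9 = 614.5 N·m clockwise.
Crate: 20 × 9.8 = 196 N down at 3.4 m → arm 3.4 m, τ = 196 × 3.4 = 666.4 N·m clockwise.
Battery pack: 19 × 9.8 = 186.2 N down at 1.5 m → arm 1.5 m, τ = 186.2 × 1.5 = 279.3 N·m clockwise.
Total clockwise load moment = 1560 N·m.
The cable tension T acts at 3.8 m; only its component perpendicular to the boom, T sinθ, produces torque. sin 47° = 0.7314.
For rotational equilibrium, T × 3.8 × 0.7314 = 1560, so T = 1560 / 2.779 = 561 N.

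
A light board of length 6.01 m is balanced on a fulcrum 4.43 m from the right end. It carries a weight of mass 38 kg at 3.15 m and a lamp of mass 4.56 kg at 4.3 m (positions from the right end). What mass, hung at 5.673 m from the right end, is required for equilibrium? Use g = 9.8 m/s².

m ≈ 39.6 kg

Taking torques about the fulcrum (at 4.43 m from the right end):
Weight: 38 × 9.8 = 372.4 N down at 3.15 m → arm 1.28 m, τ = 372.4 × 1.28 = 476.7 N·m clockwise.
Lamp: 4.56 × 9.8 = 44.69 N down at 4.3 m → arm 0.13 m, τ = 44.69 × 0.13 = 5.81 N·m clockwise.
Net moment of known loads = 482.5 N·m clockwise.
An unknown mass m at 5.673 m has arm 1.243 m; its moment is m·g·1.243 counterclockwise.
For rotational equilibrium, m × 9.8 × 1.243 = 482.5, so m = 482.5 / (9.8 × 1.243) = 39.6 kg.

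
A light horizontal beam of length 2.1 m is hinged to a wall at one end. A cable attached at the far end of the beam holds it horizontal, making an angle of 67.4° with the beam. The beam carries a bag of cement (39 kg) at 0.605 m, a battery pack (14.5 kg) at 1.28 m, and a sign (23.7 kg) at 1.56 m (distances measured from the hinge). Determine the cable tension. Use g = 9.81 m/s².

T ≈ 400 N

Sum moments about the hinge (the unknown hinge reaction has zero arm there).
Bag of cement: 39 × 9.81 = 382.6 N down at 0.605 m → arm 0.605 m, τ = 382.6 × 0.605 = 231.5 N·m clockwise.
Battery pack: 14.5 × 9.81 = 142.2 N down at 1.28 m → arm 1.28 m, τ = 142.2 × 1.28 = 182 N·m clockwise.
Sign: 23.7 × 9.81 = 232.5 N down at 1.56 m → arm 1.56 m, τ = 232.5 × 1.56 = 362.7 N·m clockwise.
Total clockwise load moment = 776.2 N·m.
The cable tension T acts at 2.1 m; only its component perpendicular to the beam, T sinθ, produces torque. sin 67.4° = 0.9232.
Στ = 0 ⇒ T × 2.1 × 0.9232 = 776.2 ⇒ T = 776.2 / 1.939 = 400 N.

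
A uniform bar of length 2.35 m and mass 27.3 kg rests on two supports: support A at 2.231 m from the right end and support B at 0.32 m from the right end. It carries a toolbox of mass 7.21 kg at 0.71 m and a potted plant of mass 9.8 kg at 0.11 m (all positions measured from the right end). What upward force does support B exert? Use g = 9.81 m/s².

About support A:
Beam weight: 27.3 × 9.81 = 267.8 N down at 1.175 m → arm 1.056 m, τ = 267.8 × 1.056 = 282.8 N·m clockwise.
Toolbox: 7.21 × 9.81 = 70.73 N down at 0.71 m → arm 1.521 m, τ = 70.73 × 1.521 = 107.6 N·m clockwise.
Potted plant: 9.8 × 9.81 = 96.14 N down at 0.11 m → arm 2.121 m, τ = 96.14 × 2.121 = 203.9 N·m clockwise.
Net load moment about support A = 594.3 N·m clockwise.
Reaction R at support B is upward at 0.32 m, arm 1.911 m → moment R × 1.911 counterclockwise.
Balancing moments: R × 1.911 = 594.3, giving R = 311 N.

R_B ≈ 311 N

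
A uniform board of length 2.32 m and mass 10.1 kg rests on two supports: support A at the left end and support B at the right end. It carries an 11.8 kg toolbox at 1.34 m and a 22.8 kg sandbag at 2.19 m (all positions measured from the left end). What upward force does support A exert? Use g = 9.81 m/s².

Taking torques about support B:
Beam weight: 10.1 × 9.81 = 99.08 N down at 1.16 m → arm 1.16 m, τ = 99.08 × 1.16 = 114.9 N·m counterclockwise.
Toolbox: 11.8 × 9.81 = 115.8 N down at 1.34 m → arm 0.98 m, τ = 115.8 × 0.98 = 113.5 N·m counterclockwise.
Sandbag: 22.8 × 9.81 = 223.7 N down at 2.19 m → arm 0.13 m, τ = 223.7 × 0.13 = 29.08 N·m counterclockwise.
Net load moment about support B = 257.5 N·m counterclockwise.
Reaction R at support A is upward at 0 m, arm 2.32 m → moment R × 2.32 clockwise.
Balancing moments: R × 2.32 = 257.5, giving R = 111 N.

R_A ≈ 111 N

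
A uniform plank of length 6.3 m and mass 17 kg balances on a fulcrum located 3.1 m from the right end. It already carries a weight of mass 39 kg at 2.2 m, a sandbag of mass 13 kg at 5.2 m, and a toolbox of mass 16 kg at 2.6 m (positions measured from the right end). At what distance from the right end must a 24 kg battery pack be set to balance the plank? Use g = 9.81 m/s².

x ≈ 3.72 m from the right end

About the fulcrum (at 3.1 m from the right end):
Beam weight: 17 × 9.81 = 166.8 N down at 3.15 m → arm 0.05 m, τ = 166.8 × 0.05 = 8.34 N·m counterclockwise.
Weight: 39 × 9.81 = 382.6 N down at 2.2 m → arm 0.9 m, τ = 382.6 × 0.9 = 344.3 N·m clockwise.
Sandbag: 13 × 9.81 = 127.5 N down at 5.2 m → arm 2.1 m, τ = 127.5 × 2.1 = 267.8 N·m counterclockwise.
Toolbox: 16 × 9.81 = 157 N down at 2.6 m → arm 0.5 m, τ = 157 × 0.5 = 78.5 N·m clockwise.
Net moment of existing loads = 146.7 N·m clockwise.
The battery pack weighs 24 × 9.81 = 235.4 N and must supply an equal counterclockwise moment, so its lever arm about the fulcrum is 146.7 / 235.4 = 0.623 m.
That puts it at 3.1 + 0.623 = 3.72 m from the right end.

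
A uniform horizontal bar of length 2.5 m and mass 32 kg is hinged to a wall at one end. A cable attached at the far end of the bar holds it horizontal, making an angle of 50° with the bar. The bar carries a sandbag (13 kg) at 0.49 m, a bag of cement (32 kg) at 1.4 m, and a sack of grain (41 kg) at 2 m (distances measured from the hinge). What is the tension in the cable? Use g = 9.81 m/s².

Sum moments about the hinge (the unknown hinge reaction has zero arm there).
Beam weight: 32 × 9.81 = 313.9 N down at 1.25 m → arm 1.25 m, τ = 313.9 × 1.25 = 392.4 N·m clockwise.
Sandbag: 13 × 9.81 = 127.5 N down at 0.49 m → arm 0.49 m, τ = 127.5 × 0.49 = 62.48 N·m clockwise.
Bag of cement: 32 × 9.81 = 313.9 N down at 1.4 m → arm 1.4 m, τ = 313.9 × 1.4 = 439.5 N·m clockwise.
Sack of grain: 41 × 9.81 = 402.2 N down at 2 m → arm 2 m, τ = 402.2 × 2 = 804.4 N·m clockwise.
Total clockwise load moment = 1699 N·m.
The cable tension T acts at 2.5 m; only its component perpendicular to the bar, T sinθ, produces torque. sin 50° = 0.766.
Στ = 0 ⇒ T × 2.5 × 0.766 = 1699 ⇒ T = 1699 / 1.915 = 887 N.

T ≈ 887 N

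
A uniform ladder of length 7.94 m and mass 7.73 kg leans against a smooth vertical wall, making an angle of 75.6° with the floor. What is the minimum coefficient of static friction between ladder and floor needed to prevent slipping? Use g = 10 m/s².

μ_min ≈ 0.128

About the foot of the ladder:
Ladder weight 7.73×10 = 77.3 N acts at 3.97 m along the ladder; its horizontal arm is 3.97·cos75.6° = 0.9873 m → τ = 76.32 N·m clockwise.
Wall normal N acts horizontally at the top; its moment arm is the height L sinθ = 7.94·sin75.6° = 7.691 m, counterclockwise.
Στ = 0 ⇒ N × 7.691 = 76.32 ⇒ N = 9.923 N.
ΣFx = 0 ⇒ f = N_wall = 9.923 N. ΣFy = 0 ⇒ N_floor = 77.3 N.
μ_min = f / N_floor = 9.923 / 77.3 = 0.128.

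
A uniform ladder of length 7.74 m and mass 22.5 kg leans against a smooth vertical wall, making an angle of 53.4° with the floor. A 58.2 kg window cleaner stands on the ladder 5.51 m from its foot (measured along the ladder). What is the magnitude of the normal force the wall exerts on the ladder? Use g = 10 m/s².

N_wall ≈ 391 N

Choose the foot of the ladder as the axis so the floor normal and friction both act there and drop out.
Ladder weight 22.5×10 = 225 N acts at 3.87 m along the ladder; its horizontal arm is 3.87·cos53.4° = 2.307 m → τ = 519.1 N·m clockwise.
Window cleaner: 58.2×10 = 582 N at 5.51 m → arm 3.285 m → τ = 1912 N·m clockwise.
Wall normal N acts horizontally at the top; its moment arm is the height L sinθ = 7.74·sin53.4° = 6.214 m, counterclockwise.
Balancing moments: N × 6.214 = 2431, giving N = 391 N.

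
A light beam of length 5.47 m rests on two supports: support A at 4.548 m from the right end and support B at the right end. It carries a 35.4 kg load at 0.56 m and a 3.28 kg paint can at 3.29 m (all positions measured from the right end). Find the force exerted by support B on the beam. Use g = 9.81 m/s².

Taking torques about support A:
Load: 35.4 × 9.81 = 347.3 N down at 0.56 m → arm 3.988 m, τ = 347.3 × 3.988 = 1385 N·m clockwise.
Paint can: 3.28 × 9.81 = 32.18 N down at 3.29 m → arm 1.258 m, τ = 32.18 × 1.258 = 40.48 N·m clockwise.
Net load moment about support A = 1425 N·m clockwise.
Reaction R at support B is upward at 0 m, arm 4.548 m → moment R × 4.548 counterclockwise.
Balancing moments: R × 4.548 = 1425, giving R = 313 N.

R_B ≈ 313 N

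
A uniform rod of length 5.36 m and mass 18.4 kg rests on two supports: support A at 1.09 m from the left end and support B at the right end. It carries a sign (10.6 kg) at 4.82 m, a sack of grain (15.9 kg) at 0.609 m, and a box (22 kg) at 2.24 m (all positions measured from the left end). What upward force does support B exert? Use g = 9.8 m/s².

R_B ≈ 198 N

About support A:
Beam weight: 18.4 × 9.8 = 180.3 N down at 2.68 m → arm 1.59 m, τ = 180.3 × 1.59 = 286.7 N·m clockwise.
Sign: 10.6 × 9.8 = 103.9 N down at 4.82 m → arm 3.73 m, τ = 103.9 × 3.73 = 387.5 N·m clockwise.
Sack of grain: 15.9 × 9.8 = 155.8 N down at 0.609 m → arm 0.481 m, τ = 155.8 × 0.481 = 74.94 N·m counterclockwise.
Box: 22 × 9.8 = 215.6 N down at 2.24 m → arm 1.15 m, τ = 215.6 × 1.15 = 247.9 N·m clockwise.
Net load moment about support A = 847.2 N·m clockwise.
Reaction R at support B is upward at 5.36 m, arm 4.27 m → moment R × 4.27 counterclockwise.
For rotational equilibrium, R × 4.27 = 847.2, so R = 198 N.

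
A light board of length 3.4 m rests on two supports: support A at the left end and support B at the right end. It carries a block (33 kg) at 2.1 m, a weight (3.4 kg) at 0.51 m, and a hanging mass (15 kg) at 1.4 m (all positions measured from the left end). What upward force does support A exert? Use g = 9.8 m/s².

R_A ≈ 238 N

Taking torques about support B:
Block: 33 × 9.8 = 323.4 N down at 2.1 m → arm 1.3 m, τ = 323.4 × 1.3 = 420.4 N·m counterclockwise.
Weight: 3.4 × 9.8 = 33.32 N down at 0.51 m → arm 2.89 m, τ = 33.32 × 2.89 = 96.29 N·m counterclockwise.
Hanging mass: 15 × 9.8 = 147 N down at 1.4 m → arm 2 m, τ = 147 × 2 = 294 N·m counterclockwise.
Net load moment about support B = 810.7 N·m counterclockwise.
Reaction R at support A is upward at 0 m, arm 3.4 m → moment R × 3.4 clockwise.
Στ = 0 ⇒ R × 3.4 = 810.7 ⇒ R = 238 N.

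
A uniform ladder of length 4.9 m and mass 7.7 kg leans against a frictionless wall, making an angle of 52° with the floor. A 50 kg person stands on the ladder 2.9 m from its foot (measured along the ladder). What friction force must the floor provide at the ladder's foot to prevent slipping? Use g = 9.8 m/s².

f ≈ 256 N

Choose the foot of the ladder as the axis so the floor normal and friction both act there and drop out.
Ladder weight 7.7×9.8 = 75.46 N acts at 2.45 m along the ladder; its horizontal arm is 2.45·cos52° = 1.508 m → τ = 113.8 N·m clockwise.
Person: 50×9.8 = 490 N at 2.9 m → arm 1.785 m → τ = 874.6 N·m clockwise.
Wall normal N acts horizontally at the top; its moment arm is the height L sinθ = 4.9·sin52° = 3.861 m, counterclockwise.
For rotational equilibrium, N × 3.861 = 988.4, so N = 256 N.
ΣFx = 0: friction at the foot balances the wall's push, so f = N_wall = 256 N.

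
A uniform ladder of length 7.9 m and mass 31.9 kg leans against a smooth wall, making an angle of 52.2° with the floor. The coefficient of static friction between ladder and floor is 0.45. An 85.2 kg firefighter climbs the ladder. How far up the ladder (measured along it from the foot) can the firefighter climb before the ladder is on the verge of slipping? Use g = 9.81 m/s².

Choose the foot of the ladder as the axis so the floor normal and friction both act there and drop out.
Ladder weight 31.9×9.81 = 312.9 N acts at 3.95 m along the ladder; its horizontal arm is 3.95·cos52.2° = 2.421 m → τ = 757.5 N·m clockwise.
Firefighter weight 85.2×9.81 = 835.8 N at distance d → arm d·cos52.2° → τ = 835.8·d·0.6129 clockwise.
Wall normal N at the top has arm L sinθ = 6.242 m counterclockwise, so Στ = 0 gives N·6.242 = 757.5 + 512.3·d.
ΣFy = 0 ⇒ N_floor = 1149 N, so the maximum friction is μ_s·N_floor = 0.45×1149 = 517.1 N. ΣFx = 0 ⇒ N_wall = f, so at the slipping point N = 517.1 N.
Substituting: 517.1×6.242 = 757.5 + 512.3·d ⇒ d = (3228 − 757.5) / 512.3 = 4.82 m.

d ≈ 4.82 m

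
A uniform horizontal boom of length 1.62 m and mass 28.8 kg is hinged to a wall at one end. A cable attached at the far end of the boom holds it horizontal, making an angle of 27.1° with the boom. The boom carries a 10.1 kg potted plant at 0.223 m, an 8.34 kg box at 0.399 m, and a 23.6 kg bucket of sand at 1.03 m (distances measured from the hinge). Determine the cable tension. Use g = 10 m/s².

T ≈ 721 N

About the hinge:
Beam weight: 28.8 × 10 = 288 N down at 0.81 m → arm 0.81 m, τ = 288 × 0.81 = 233.3 N·m clockwise.
Potted plant: 10.1 × 10 = 101 N down at 0.223 m → arm 0.223 m, τ = 101 × 0.223 = 22.52 N·m clockwise.
Box: 8.34 × 10 = 83.4 N down at 0.399 m → arm 0.399 m, τ = 83.4 × 0.399 = 33.28 N·m clockwise.
Bucket of sand: 23.6 × 10 = 236 N down at 1.03 m → arm 1.03 m, τ = 236 × 1.03 = 243.1 N·m clockwise.
Total clockwise load moment = 532.2 N·m.
The cable tension T acts at 1.62 m; only its component perpendicular to the boom, T sinθ, produces torque. sin 27.1° = 0.4555.
For rotational equilibrium, T × 1.62 × 0.4555 = 532.2, so T = 532.2 / 0.7379 = 721 N.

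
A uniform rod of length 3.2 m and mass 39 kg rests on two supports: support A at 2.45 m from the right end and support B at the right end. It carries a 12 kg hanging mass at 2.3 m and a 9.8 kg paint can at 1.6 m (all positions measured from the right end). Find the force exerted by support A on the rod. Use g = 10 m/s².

R_A ≈ 431 N

Taking torques about support B:
Beam weight: 39 × 10 = 390 N down at 1.6 m → arm 1.6 m, τ = 390 × 1.6 = 624 N·m counterclockwise.
Hanging mass: 12 × 10 = 120 N down at 2.3 m → arm 2.3 m, τ = 120 × 2.3 = 276 N·m counterclockwise.
Paint can: 9.8 × 10 = 98 N down at 1.6 m → arm 1.6 m, τ = 98 × 1.6 = 156.8 N·m counterclockwise.
Net load moment about support B = 1057 N·m counterclockwise.
Reaction R at support A is upward at 2.45 m, arm 2.45 m → moment R × 2.45 clockwise.
For rotational equilibrium, R × 2.45 = 1057, so R = 431 N.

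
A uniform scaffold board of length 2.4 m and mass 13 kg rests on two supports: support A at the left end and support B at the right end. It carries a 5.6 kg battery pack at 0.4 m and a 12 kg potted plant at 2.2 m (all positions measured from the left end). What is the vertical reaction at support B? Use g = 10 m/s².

About support A:
Beam weight: 13 × 10 = 130 N down at 1.2 m → arm 1.2 m, τ = 130 × 1.2 = 156 N·m clockwise.
Battery pack: 5.6 × 10 = 56 N down at 0.4 m → arm 0.4 m, τ = 56 × 0.4 = 22.4 N·m clockwise.
Potted plant: 12 × 10 = 120 N down at 2.2 m → arm 2.2 m, τ = 120 × 2.2 = 264 N·m clockwise.
Net load moment about support A = 442.4 N·m clockwise.
Reaction R at support B is upward at 2.4 m, arm 2.4 m → moment R × 2.4 counterclockwise.
Στ = 0 ⇒ R × 2.4 = 442.4 ⇒ R = 184 N.

R_B ≈ 184 N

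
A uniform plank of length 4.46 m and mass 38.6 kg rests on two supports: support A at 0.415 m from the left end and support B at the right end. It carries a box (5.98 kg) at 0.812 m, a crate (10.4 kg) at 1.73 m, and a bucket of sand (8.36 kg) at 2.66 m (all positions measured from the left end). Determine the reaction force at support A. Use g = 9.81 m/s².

R_A ≈ 367 N

Take moments about support B.
Beam weight: 38.6 × 9.81 = 378.7 N down at 2.23 m → arm 2.23 m, τ = 378.7 × 2.23 = 844.5 N·m counterclockwise.
Box: 5.98 × 9.81 = 58.66 N down at 0.812 m → arm 3.648 m, τ = 58.66 × 3.648 = 214 N·m counterclockwise.
Crate: 10.4 × 9.81 = 102 N down at 1.73 m → arm 2.73 m, τ = 102 × 2.73 = 278.5 N·m counterclockwise.
Bucket of sand: 8.36 × 9.81 = 82.01 N down at 2.66 m → arm 1.8 m, τ = 82.01 × 1.8 = 147.6 N·m counterclockwise.
Net load moment about support B = 1485 N·m counterclockwise.
Reaction R at support A is upward at 0.415 m, arm 4.045 m → moment R × 4.045 clockwise.
Στ = 0 ⇒ R × 4.045 = 1485 ⇒ R = 367 N.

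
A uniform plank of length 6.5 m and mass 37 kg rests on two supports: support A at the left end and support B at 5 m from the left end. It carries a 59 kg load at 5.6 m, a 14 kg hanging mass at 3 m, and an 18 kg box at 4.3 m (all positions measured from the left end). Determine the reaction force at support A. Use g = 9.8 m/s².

Choose support B as the axis so its reaction then has zero moment arm.
Beam weight: 37 × 9.8 = 362.6 N down at 3.25 m → arm 1.75 m, τ = 362.6 × 1.75 = 634.6 N·m counterclockwise.
Load: 59 × 9.8 = 578.2 N down at 5.6 m → arm 0.6 m, τ = 578.2 × 0.6 = 346.9 N·m clockwise.
Hanging mass: 14 × 9.8 = 137.2 N down at 3 m → arm 2 m, τ = 137.2 × 2 = 274.4 N·m counterclockwise.
Box: 18 × 9.8 = 176.4 N down at 4.3 m → arm 0.7 m, τ = 176.4 × 0.7 = 123.5 N·m counterclockwise.
Net load moment about support B = 685.6 N·m counterclockwise.
Reaction R at support A is upward at 0 m, arm 5 m → moment R × 5 clockwise.
Setting net torque to zero: R × 5 = 685.6 → R = 137 N.

R_A ≈ 137 N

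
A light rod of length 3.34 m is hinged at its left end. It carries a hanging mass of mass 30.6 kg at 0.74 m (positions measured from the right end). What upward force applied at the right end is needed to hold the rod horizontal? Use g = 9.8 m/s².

Choose the left end as the axis so the unknown pivot reaction has zero arm there.
Hanging mass: 30.6 × 9.8 = 299.9 N down at 0.74 m → arm 2.6 m, τ = 299.9 × 2.6 = 779.7 N·m clockwise.
Net moment of the loads = 779.7 N·m clockwise.
The upward force F acts at the right end, arm 3.34 m, giving F × 3.34 counterclockwise.
Στ = 0 ⇒ F × 3.34 = 779.7 ⇒ F = 779.7 / 3.34 = 233 N.

F ≈ 233 N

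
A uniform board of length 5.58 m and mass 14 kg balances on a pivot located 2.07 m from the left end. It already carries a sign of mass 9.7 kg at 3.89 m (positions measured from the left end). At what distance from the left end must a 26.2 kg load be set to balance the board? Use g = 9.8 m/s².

About the pivot (at 2.07 m from the left end):
Beam weight: 14 × 9.8 = 137.2 N down at 2.79 m → arm 0.72 m, τ = 137.2 × 0.72 = 98.78 N·m clockwise.
Sign: 9.7 × 9.8 = 95.06 N down at 3.89 m → arm 1.82 m, τ = 95.06 × 1.82 = 173 N·m clockwise.
Net moment of existing loads = 271.8 N·m clockwise.
The load weighs 26.2 × 9.8 = 256.8 N and must supply an equal counterclockwise moment, so its lever arm about the pivot is 271.8 / 256.8 = 1.06 m.
That puts it at 2.07 − 1.06 = 1.01 m from the left end.

x ≈ 1.01 m from the left end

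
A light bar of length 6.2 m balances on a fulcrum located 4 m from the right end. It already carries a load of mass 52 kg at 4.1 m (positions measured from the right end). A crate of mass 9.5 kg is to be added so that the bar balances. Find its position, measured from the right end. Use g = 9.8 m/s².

About the fulcrum (at 4 m from the right end):
Load: 52 × 9.8 = 509.6 N down at 4.1 m → arm 0.1 m, τ = 509.6 × 0.1 = 50.96 N·m counterclockwise.
Net moment of existing loads = 50.96 N·m counterclockwise.
The crate weighs 9.5 × 9.8 = 93.1 N and must supply an equal clockwise moment, so its lever arm about the fulcrum is 50.96 / 93.1 = 0.547 m.
That puts it at 4 − 0.547 = 3.45 m from the right end.

x ≈ 3.45 m from the right end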